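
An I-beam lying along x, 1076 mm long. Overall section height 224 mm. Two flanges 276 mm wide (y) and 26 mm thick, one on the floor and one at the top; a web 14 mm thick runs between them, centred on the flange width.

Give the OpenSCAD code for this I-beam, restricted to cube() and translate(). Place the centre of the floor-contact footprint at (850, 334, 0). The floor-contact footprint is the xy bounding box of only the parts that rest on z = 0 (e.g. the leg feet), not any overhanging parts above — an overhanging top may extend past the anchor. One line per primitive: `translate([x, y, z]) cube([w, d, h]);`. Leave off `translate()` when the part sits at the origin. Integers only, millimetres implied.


translate([312, 196, 0]) cube([1076, 276, 26]);
translate([312, 327, 26]) cube([1076, 14, 172]);
translate([312, 196, 198]) cube([1076, 276, 26]);


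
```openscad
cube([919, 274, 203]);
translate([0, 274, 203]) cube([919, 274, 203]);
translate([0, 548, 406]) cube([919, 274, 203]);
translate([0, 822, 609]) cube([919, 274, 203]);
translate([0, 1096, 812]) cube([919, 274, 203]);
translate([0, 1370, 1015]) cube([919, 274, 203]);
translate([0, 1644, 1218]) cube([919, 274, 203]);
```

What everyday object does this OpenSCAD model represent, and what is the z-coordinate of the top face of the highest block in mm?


A staircase. The total rise is 1421 mm.

7 identical blocks, each offset up and back from the previous — a staircase. Each step is 203 mm tall and there are 7 of them, so the total rise is 7 × 203 = 1421 mm.


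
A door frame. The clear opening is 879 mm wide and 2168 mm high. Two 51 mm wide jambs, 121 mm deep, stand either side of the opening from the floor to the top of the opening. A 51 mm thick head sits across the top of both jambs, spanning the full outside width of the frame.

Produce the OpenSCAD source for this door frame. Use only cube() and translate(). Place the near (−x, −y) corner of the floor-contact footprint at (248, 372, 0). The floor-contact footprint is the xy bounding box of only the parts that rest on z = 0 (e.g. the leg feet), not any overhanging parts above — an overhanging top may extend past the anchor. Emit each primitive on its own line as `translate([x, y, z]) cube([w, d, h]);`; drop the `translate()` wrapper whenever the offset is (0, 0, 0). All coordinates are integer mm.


translate([248, 372, 0]) cube([51, 121, 2168]);
translate([1178, 372, 0]) cube([51, 121, 2168]);
translate([248, 372, 2168]) cube([981, 121, 51]);


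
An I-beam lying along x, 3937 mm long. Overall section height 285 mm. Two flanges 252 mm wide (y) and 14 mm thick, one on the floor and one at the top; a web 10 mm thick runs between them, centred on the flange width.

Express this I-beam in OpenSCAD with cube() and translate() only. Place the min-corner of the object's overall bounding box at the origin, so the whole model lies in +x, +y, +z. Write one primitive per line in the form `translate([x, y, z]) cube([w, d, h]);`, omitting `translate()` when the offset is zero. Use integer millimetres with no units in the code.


cube([3937, 252, 14]);
translate([0, 121, 14]) cube([3937, 10, 257]);
translate([0, 0, 271]) cube([3937, 252, 14]);


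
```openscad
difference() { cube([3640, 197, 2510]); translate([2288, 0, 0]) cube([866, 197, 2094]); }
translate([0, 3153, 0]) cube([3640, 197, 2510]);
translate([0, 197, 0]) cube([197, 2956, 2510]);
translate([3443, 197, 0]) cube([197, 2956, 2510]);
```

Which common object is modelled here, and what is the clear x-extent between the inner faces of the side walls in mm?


A single room. The interior width is 3246 mm.

Four walls enclosing a rectangle with a door in the front wall — a room. Outside width 3640 minus two 197 mm walls gives 3246 mm.


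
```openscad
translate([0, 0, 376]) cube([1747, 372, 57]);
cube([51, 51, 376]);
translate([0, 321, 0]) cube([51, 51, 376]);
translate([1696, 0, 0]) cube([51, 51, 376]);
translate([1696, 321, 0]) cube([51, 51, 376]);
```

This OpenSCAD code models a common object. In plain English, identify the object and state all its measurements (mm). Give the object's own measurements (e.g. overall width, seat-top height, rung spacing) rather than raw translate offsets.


A long wooden bench with a 1747 mm (x) × 372 mm (y) seat, 57 mm thick, its top surface 433 mm above the floor. Four 51 mm square legs at the seat corners, flush with the edges, run from z = 0 to the seat underside.


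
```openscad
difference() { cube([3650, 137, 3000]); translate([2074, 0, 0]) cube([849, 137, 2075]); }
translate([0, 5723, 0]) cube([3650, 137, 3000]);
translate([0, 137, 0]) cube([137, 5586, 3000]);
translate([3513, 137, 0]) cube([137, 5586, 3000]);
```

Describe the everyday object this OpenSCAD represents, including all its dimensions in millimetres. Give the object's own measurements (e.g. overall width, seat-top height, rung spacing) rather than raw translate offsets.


A single room: four walls, each 3000 mm tall and 137 mm thick, enclosing an outside footprint 3650×5860 mm (x × y), no floor or roof. The front and back walls (−y and +y sides) run the full x-width; the side walls fit between their inner faces. A door opening 849 mm wide and 2075 mm tall is cut through the front wall from the floor up, its −x edge 2074 mm from the wall's −x end.


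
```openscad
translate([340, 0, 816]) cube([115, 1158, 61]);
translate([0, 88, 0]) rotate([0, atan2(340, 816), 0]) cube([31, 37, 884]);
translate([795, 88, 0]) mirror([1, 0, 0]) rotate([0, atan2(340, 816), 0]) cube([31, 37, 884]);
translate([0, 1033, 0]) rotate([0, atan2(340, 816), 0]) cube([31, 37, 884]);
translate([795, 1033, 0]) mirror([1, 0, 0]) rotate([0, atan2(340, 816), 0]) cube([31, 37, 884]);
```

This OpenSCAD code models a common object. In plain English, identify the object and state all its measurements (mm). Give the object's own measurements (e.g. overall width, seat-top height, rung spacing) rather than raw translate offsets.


A sawhorse. A 115×1158×61 mm beam (x, y, z) sits on two A-frame leg pairs. Each pair is two raked legs of 31×37 mm section (37 mm along y) splaying symmetrically in x. Each leg rises 816 mm vertically over 340 mm of horizontal reach and is 884 mm long along its own axis. Every leg's outer bottom edge rests on the floor and its outer top edge meets a bottom edge of the beam — the left legs (tilting toward +x) meet the beam's −x bottom edge, the right legs (their mirror images, tilting toward −x) meet its +x bottom edge — so the leg tops tuck under the beam, the beam's underside is 816 mm above the floor, and the feet are 795 mm apart outside-to-outside with the beam centred between them. The two leg pairs are set in 88 mm from either end of the beam.


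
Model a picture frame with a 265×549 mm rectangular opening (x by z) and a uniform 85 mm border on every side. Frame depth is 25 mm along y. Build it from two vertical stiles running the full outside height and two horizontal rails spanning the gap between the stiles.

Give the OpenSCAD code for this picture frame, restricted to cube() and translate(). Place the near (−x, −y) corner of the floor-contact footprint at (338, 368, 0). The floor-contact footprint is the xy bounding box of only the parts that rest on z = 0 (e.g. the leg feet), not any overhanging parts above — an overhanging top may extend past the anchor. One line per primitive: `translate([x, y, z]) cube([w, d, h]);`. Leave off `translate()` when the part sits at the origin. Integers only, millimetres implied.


translate([338, 368, 0]) cube([85, 25, 719]);
translate([688, 368, 0]) cube([85, 25, 719]);
translate([423, 368, 0]) cube([265, 25, 85]);
translate([423, 368, 634]) cube([265, 25, 85]);


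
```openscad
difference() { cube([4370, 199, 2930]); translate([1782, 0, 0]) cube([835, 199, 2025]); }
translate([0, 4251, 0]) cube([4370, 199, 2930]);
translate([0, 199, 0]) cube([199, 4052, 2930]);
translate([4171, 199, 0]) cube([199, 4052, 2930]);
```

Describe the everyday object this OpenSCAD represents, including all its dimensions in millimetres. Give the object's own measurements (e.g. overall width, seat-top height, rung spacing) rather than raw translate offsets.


A single room: four walls, each 2930 mm tall and 199 mm thick, enclosing an outside footprint 4370×4450 mm (x × y), no floor or roof. The front and back walls (−y and +y sides) run the full x-width; the side walls fit between their inner faces. A door opening 835 mm wide and 2025 mm tall is cut through the front wall from the floor up, its −x edge 1782 mm from the wall's −x end.


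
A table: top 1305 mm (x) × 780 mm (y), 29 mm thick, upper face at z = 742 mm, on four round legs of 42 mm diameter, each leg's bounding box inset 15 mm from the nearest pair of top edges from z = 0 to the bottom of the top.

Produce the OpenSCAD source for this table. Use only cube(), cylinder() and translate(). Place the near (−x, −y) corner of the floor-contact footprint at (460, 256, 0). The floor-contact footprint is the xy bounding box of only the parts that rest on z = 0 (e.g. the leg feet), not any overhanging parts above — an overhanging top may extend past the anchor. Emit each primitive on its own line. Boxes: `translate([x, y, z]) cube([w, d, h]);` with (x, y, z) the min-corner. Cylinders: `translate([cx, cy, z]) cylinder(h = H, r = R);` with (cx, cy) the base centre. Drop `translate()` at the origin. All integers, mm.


translate([445, 241, 713]) cube([1305, 780, 29]);
translate([481, 277, 0]) cylinder(h = 713, r = 21);
translate([1714, 277, 0]) cylinder(h = 713, r = 21);
translate([481, 985, 0]) cylinder(h = 713, r = 21);
translate([1714, 985, 0]) cylinder(h = 713, r = 21);


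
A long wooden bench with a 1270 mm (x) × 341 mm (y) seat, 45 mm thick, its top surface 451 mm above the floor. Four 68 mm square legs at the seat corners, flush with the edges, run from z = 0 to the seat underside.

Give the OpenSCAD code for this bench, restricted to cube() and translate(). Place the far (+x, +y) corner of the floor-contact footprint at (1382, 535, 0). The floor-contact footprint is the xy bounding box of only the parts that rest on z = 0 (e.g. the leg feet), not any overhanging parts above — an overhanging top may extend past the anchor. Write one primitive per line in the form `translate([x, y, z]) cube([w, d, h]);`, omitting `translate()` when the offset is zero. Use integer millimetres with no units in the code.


translate([112, 194, 406]) cube([1270, 341, 45]);
translate([112, 194, 0]) cube([68, 68, 406]);
translate([112, 467, 0]) cube([68, 68, 406]);
translate([1314, 194, 0]) cube([68, 68, 406]);
translate([1314, 467, 0]) cube([68, 68, 406]);


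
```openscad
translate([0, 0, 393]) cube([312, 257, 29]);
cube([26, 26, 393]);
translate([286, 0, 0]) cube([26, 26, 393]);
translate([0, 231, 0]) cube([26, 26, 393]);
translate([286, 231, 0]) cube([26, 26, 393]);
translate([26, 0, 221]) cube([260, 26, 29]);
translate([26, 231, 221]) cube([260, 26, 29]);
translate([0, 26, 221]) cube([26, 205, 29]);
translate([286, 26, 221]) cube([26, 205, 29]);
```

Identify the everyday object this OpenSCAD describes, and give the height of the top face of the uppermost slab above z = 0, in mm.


A stool. The seat height is 422 mm.

A 312×257×29 slab at z = 393 on four corner posts — a stool. The seat top is 393 + 29 = 422 mm.


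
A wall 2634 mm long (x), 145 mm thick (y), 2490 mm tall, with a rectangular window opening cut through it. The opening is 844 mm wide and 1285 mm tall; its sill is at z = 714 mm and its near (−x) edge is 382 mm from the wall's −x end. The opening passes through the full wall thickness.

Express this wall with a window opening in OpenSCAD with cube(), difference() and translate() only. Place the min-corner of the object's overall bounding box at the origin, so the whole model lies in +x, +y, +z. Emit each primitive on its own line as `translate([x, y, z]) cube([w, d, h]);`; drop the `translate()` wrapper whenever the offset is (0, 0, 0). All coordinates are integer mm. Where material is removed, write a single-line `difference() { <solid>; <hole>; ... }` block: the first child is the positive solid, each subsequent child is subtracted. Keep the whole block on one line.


difference() { cube([2634, 145, 2490]); translate([382, 0, 714]) cube([844, 145, 1285]); }


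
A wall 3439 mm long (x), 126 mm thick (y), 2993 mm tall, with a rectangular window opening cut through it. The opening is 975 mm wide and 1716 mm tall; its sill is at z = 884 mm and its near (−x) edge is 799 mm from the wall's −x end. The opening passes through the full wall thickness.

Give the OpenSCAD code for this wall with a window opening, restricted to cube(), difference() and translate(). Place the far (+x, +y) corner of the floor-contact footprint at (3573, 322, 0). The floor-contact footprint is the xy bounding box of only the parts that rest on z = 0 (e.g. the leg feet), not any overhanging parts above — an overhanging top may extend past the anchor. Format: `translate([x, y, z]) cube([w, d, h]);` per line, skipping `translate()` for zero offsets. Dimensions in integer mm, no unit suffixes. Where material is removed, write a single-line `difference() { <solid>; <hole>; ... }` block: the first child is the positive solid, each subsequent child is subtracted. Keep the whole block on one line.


difference() { translate([134, 196, 0]) cube([3439, 126, 2993]); translate([933, 196, 884]) cube([975, 126, 1716]); }


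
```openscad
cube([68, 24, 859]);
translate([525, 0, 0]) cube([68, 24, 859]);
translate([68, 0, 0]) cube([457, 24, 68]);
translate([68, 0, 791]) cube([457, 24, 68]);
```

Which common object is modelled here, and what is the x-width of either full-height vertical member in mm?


A picture frame. The border width is 68 mm.

Four thin pieces enclosing a rectangular opening — a picture frame. The two full-height stiles are 859 mm tall; the top rail sits at z = 791 and is 68 mm tall, so the border above the opening is 859 − 791 = 68 mm, matching the stile x-width.


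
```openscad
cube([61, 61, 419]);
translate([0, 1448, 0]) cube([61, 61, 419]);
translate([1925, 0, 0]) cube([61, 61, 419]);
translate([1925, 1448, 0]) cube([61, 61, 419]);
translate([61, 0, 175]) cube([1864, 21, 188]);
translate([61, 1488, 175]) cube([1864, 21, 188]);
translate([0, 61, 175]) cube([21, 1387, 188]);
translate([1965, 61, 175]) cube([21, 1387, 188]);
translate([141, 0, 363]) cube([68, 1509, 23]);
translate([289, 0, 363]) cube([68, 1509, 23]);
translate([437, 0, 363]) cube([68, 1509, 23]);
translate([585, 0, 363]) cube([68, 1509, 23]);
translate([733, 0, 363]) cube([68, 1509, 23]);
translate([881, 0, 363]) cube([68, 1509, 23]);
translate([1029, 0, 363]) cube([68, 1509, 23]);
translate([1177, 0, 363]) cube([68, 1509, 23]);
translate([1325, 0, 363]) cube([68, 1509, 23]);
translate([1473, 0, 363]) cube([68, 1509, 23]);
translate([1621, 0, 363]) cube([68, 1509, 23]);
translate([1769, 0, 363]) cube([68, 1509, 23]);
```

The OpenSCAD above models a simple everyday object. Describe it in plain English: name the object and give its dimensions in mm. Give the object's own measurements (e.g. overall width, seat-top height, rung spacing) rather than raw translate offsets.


A bed frame 1986 mm long (x) by 1509 mm wide (y). Four 61×61 mm corner posts, 419 mm tall, at the corners of the footprint. Four rails of 21 mm thickness and 188 mm height run between adjacent posts with their undersides at z = 175 mm, their outer faces flush with the outside of the frame (the two x-running rails run between the posts' inner faces; the two y-running rails run between the posts' inner faces). 12 slats, each 68 mm wide (x) and 23 mm thick, lie across the top of the two x-running rails, running the full 1509 mm width of the frame in y; along x they sit between the end posts with a 80 mm gap after the −x posts and between neighbouring slats, leaving 88 mm before the +x posts.


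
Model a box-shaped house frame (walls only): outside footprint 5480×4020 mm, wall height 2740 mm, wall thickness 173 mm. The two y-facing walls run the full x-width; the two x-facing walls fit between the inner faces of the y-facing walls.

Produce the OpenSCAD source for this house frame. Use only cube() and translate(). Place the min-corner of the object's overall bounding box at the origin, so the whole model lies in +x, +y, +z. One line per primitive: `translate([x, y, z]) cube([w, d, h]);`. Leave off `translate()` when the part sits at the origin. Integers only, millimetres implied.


cube([5480, 173, 2740]);
translate([0, 3847, 0]) cube([5480, 173, 2740]);
translate([0, 173, 0]) cube([173, 3674, 2740]);
translate([5307, 173, 0]) cube([173, 3674, 2740]);


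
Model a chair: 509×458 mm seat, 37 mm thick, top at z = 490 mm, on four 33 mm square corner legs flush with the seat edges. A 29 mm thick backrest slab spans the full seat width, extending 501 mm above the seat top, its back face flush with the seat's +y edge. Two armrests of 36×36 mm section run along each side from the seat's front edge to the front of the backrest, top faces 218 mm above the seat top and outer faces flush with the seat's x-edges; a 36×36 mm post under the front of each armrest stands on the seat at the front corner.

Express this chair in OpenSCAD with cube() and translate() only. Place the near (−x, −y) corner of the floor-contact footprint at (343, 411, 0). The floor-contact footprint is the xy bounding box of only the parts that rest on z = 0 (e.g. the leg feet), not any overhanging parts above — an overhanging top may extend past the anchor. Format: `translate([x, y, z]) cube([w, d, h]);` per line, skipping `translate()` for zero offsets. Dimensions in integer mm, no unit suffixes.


translate([343, 411, 453]) cube([509, 458, 37]);
translate([343, 411, 0]) cube([33, 33, 453]);
translate([819, 411, 0]) cube([33, 33, 453]);
translate([343, 836, 0]) cube([33, 33, 453]);
translate([819, 836, 0]) cube([33, 33, 453]);
translate([343, 840, 490]) cube([509, 29, 501]);
translate([343, 411, 672]) cube([36, 429, 36]);
translate([816, 411, 672]) cube([36, 429, 36]);
translate([343, 411, 490]) cube([36, 36, 182]);
translate([816, 411, 490]) cube([36, 36, 182]);


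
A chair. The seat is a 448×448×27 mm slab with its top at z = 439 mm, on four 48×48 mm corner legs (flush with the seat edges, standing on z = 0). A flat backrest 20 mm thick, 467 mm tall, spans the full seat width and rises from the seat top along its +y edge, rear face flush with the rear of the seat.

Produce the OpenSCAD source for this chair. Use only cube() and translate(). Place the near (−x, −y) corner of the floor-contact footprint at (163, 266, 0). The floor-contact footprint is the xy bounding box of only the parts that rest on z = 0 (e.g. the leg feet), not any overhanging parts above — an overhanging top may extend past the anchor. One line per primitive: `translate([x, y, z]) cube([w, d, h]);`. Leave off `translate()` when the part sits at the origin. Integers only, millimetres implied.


translate([163, 266, 412]) cube([448, 448, 27]);
translate([163, 266, 0]) cube([48, 48, 412]);
translate([563, 266, 0]) cube([48, 48, 412]);
translate([163, 666, 0]) cube([48, 48, 412]);
translate([563, 666, 0]) cube([48, 48, 412]);
translate([163, 694, 439]) cube([448, 20, 467]);


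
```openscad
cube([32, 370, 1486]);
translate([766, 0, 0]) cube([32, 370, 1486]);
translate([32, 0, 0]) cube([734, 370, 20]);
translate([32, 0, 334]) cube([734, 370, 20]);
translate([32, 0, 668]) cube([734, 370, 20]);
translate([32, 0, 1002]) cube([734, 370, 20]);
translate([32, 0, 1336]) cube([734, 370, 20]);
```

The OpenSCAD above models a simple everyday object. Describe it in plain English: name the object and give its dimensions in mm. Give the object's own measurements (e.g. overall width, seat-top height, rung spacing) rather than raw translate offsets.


An open bookshelf. Two side panels, each 32 mm thick, 370 mm deep and 1486 mm tall, stand 798 mm apart (outside-to-outside). Between them sit 5 shelves, each 20 mm thick and 370 mm deep, spanning the full gap between the sides. The bottom shelf rests on the floor (its underside at z = 0) and the clear gap between one shelf's top and the next shelf's underside is 314 mm.


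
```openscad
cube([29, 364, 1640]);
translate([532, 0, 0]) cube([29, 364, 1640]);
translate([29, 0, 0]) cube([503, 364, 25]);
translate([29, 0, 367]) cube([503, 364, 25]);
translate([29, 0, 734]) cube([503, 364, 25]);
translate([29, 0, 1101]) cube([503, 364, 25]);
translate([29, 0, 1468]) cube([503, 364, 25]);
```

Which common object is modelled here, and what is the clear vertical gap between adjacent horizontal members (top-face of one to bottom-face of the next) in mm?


A bookshelf. The clear shelf gap is 342 mm.

Two tall side panels with 5 horizontal boards between them — a bookshelf. The first two shelf undersides are at z = 0 and z = 367; with shelf thickness 25, the clear gap is 367 − 0 − 25 = 342 mm.


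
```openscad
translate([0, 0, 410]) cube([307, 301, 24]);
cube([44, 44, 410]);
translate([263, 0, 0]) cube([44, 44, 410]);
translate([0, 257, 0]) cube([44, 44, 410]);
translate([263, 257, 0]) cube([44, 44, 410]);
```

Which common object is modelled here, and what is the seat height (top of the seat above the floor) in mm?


A stool. The seat height is 434 mm.

A 307×301×24 slab at z = 410 on four corner posts — a stool. The seat top is 410 + 24 = 434 mm.


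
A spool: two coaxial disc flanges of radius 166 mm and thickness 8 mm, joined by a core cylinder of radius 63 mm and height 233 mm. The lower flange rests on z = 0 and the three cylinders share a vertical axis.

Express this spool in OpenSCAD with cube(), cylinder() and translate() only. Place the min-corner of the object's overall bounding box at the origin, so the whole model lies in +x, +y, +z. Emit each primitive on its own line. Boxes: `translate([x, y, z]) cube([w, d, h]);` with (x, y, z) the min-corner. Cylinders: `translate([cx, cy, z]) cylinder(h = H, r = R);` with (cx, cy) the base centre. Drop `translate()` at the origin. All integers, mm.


translate([166, 166, 0]) cylinder(h = 8, r = 166);
translate([166, 166, 8]) cylinder(h = 233, r = 63);
translate([166, 166, 241]) cylinder(h = 8, r = 166);


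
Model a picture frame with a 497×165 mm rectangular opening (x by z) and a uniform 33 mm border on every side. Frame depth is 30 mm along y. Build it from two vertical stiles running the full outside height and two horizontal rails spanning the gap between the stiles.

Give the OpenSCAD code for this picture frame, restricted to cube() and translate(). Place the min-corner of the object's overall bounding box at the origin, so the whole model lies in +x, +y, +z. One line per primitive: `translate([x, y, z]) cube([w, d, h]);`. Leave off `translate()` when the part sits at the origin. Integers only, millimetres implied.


cube([33, 30, 231]);
translate([530, 0, 0]) cube([33, 30, 231]);
translate([33, 0, 0]) cube([497, 30, 33]);
translate([33, 0, 198]) cube([497, 30, 33]);


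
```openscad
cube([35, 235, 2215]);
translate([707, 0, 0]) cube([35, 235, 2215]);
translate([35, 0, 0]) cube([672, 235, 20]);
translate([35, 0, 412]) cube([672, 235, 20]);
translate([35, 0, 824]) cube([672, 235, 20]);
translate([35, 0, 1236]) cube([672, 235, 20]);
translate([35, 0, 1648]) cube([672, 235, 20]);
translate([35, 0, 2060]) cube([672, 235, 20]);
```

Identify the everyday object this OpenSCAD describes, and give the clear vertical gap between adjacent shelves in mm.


A bookshelf. The clear shelf gap is 392 mm.

Two tall side panels with 6 horizontal boards between them — a bookshelf. The first two shelf undersides are at z = 0 and z = 412; with shelf thickness 20, the clear gap is 412 − 0 − 20 = 392 mm.


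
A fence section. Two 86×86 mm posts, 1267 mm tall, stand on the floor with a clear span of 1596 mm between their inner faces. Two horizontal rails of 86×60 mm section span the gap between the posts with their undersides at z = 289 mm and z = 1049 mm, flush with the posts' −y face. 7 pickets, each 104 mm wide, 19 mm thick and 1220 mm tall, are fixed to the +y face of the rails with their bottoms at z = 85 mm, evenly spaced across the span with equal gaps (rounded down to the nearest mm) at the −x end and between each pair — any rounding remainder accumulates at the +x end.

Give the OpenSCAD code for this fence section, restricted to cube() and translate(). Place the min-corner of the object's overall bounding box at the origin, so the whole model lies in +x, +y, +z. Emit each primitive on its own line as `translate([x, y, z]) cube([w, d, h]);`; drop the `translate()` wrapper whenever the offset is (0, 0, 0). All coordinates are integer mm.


cube([86, 86, 1267]);
translate([1682, 0, 0]) cube([86, 86, 1267]);
translate([86, 0, 289]) cube([1596, 86, 60]);
translate([86, 0, 1049]) cube([1596, 86, 60]);
translate([194, 86, 85]) cube([104, 19, 1220]);
translate([406, 86, 85]) cube([104, 19, 1220]);
translate([618, 86, 85]) cube([104, 19, 1220]);
translate([830, 86, 85]) cube([104, 19, 1220]);
translate([1042, 86, 85]) cube([104, 19, 1220]);
translate([1254, 86, 85]) cube([104, 19, 1220]);
translate([1466, 86, 85]) cube([104, 19, 1220]);


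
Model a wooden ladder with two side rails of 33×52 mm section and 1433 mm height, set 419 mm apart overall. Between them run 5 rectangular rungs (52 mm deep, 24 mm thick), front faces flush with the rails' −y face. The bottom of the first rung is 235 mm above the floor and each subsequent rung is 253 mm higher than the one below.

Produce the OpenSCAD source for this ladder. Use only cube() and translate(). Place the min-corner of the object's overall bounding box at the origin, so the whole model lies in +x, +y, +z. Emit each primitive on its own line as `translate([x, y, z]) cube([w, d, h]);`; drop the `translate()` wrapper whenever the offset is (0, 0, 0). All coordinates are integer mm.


cube([33, 52, 1433]);
translate([386, 0, 0]) cube([33, 52, 1433]);
translate([33, 0, 235]) cube([353, 52, 24]);
translate([33, 0, 488]) cube([353, 52, 24]);
translate([33, 0, 741]) cube([353, 52, 24]);
translate([33, 0, 994]) cube([353, 52, 24]);
translate([33, 0, 1247]) cube([353, 52, 24]);


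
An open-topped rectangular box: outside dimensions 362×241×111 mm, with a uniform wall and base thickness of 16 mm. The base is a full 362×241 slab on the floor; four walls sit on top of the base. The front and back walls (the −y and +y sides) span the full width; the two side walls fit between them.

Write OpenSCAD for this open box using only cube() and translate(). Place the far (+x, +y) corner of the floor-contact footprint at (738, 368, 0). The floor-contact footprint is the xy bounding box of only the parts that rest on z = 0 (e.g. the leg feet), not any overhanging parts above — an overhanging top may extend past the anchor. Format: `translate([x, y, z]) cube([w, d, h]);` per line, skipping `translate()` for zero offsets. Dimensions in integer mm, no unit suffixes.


translate([376, 127, 0]) cube([362, 241, 16]);
translate([376, 127, 16]) cube([362, 16, 95]);
translate([376, 352, 16]) cube([362, 16, 95]);
translate([376, 143, 16]) cube([16, 209, 95]);
translate([722, 143, 16]) cube([16, 209, 95]);


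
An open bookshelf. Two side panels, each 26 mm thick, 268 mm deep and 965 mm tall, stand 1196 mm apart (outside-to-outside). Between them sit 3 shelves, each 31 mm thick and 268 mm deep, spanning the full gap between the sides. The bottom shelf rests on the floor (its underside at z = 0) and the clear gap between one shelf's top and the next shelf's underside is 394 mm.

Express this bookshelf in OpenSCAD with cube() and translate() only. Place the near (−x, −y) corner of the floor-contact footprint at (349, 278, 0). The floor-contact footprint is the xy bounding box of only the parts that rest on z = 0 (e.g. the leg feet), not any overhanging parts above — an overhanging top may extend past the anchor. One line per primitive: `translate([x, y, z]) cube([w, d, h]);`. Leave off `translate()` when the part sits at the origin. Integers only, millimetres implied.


translate([349, 278, 0]) cube([26, 268, 965]);
translate([1519, 278, 0]) cube([26, 268, 965]);
translate([375, 278, 0]) cube([1144, 268, 31]);
translate([375, 278, 425]) cube([1144, 268, 31]);
translate([375, 278, 850]) cube([1144, 268, 31]);


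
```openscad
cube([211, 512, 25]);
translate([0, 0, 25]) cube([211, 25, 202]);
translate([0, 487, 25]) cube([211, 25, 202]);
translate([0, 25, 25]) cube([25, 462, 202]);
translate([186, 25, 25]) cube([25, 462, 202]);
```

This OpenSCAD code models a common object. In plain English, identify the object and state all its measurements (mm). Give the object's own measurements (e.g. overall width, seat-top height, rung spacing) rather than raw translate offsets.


An open-topped rectangular box: outside dimensions 211×512×227 mm, with a uniform wall and base thickness of 25 mm. The base is a full 211×512 slab on the floor; four walls sit on top of the base. The front and back walls (the −y and +y sides) span the full width; the two side walls fit between them.


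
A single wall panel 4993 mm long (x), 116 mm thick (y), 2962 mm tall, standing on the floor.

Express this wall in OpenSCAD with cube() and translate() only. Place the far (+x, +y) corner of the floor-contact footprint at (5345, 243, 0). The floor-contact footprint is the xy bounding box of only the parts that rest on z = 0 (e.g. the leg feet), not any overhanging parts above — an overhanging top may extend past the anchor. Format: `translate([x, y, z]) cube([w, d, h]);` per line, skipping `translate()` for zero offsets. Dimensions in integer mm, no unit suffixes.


translate([352, 127, 0]) cube([4993, 116, 2962]);


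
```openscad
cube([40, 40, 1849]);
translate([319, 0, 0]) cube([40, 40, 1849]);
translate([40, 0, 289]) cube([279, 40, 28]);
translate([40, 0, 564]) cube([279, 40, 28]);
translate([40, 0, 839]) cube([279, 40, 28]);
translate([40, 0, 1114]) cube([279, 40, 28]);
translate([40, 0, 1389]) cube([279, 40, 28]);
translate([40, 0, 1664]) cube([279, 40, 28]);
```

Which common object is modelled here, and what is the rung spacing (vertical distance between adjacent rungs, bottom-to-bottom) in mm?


A ladder. The rung spacing is 275 mm.

Two tall 40×40 posts with 6 short bars between them — a ladder. Adjacent rungs sit at z = 289 and z = 564, so the spacing is 564 − 289 = 275 mm.


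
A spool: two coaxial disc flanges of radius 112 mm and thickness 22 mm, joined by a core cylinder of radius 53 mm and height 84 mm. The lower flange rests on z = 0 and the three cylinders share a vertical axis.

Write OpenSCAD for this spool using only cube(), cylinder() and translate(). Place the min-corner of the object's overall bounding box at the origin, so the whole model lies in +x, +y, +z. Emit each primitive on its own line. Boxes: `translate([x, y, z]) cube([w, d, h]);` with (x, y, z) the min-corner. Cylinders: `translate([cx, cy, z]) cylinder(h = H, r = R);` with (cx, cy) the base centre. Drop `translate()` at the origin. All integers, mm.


translate([112, 112, 0]) cylinder(h = 22, r = 112);
translate([112, 112, 22]) cylinder(h = 84, r = 53);
translate([112, 112, 106]) cylinder(h = 22, r = 112);


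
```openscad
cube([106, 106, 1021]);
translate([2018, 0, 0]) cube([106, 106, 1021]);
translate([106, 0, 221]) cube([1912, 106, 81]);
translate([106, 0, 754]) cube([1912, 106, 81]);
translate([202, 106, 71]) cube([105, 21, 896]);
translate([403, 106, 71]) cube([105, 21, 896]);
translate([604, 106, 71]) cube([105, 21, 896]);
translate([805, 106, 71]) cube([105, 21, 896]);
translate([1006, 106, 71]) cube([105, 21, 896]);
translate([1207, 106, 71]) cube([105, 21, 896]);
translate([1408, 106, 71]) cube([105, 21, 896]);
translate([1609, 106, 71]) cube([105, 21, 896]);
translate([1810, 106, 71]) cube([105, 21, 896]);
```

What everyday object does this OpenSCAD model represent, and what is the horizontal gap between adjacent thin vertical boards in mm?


A fence section. The picket gap is 96 mm.

Two posts, two rails, 9 pickets — a fence section. Span 1912 mm holds 9 pickets of 105 mm with 10 equal gaps: ⌊(1912 − 9·105) / 10⌋ = 96 mm.


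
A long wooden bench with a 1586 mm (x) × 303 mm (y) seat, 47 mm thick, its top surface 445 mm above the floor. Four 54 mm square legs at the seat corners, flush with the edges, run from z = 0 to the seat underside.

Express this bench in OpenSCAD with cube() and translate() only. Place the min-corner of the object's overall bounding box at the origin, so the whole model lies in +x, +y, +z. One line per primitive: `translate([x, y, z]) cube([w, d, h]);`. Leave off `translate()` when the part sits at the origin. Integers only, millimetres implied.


// leg_h = 445 − 47 = 398
translate([0, 0, 398]) cube([1586, 303, 47]);
cube([54, 54, 398]);
translate([0, 249, 0]) cube([54, 54, 398]);
translate([1532, 0, 0]) cube([54, 54, 398]);
translate([1532, 249, 0]) cube([54, 54, 398]);


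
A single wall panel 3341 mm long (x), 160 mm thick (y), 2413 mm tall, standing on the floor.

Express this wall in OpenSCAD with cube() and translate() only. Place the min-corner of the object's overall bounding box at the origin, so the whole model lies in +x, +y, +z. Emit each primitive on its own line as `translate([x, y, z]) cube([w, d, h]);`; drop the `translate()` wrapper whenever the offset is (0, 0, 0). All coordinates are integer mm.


cube([3341, 160, 2413]);


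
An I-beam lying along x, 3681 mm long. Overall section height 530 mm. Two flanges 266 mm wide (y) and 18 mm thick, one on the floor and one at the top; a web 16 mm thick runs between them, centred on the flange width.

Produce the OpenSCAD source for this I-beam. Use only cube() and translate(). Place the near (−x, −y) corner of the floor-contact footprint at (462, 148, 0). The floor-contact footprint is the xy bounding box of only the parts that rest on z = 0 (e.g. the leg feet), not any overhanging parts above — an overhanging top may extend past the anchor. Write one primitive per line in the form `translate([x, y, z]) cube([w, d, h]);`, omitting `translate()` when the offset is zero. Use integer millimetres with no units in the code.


translate([462, 148, 0]) cube([3681, 266, 18]);
translate([462, 273, 18]) cube([3681, 16, 494]);
translate([462, 148, 512]) cube([3681, 266, 18]);


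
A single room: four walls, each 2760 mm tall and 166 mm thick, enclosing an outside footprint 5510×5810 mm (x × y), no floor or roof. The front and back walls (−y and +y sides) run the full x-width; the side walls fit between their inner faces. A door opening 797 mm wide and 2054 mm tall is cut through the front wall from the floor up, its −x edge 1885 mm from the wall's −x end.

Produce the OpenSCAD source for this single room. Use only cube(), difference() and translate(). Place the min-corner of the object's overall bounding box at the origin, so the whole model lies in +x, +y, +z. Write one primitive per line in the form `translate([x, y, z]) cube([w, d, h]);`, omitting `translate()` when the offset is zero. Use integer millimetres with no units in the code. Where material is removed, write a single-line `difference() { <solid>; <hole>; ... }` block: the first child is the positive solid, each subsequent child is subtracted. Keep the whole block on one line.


difference() { cube([5510, 166, 2760]); translate([1885, 0, 0]) cube([797, 166, 2054]); }
translate([0, 5644, 0]) cube([5510, 166, 2760]);
translate([0, 166, 0]) cube([166, 5478, 2760]);
translate([5344, 166, 0]) cube([166, 5478, 2760]);


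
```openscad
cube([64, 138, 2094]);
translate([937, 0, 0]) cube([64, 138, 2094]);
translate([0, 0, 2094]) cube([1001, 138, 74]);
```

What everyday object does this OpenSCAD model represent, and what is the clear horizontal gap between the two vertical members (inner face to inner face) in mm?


A door frame. The clear opening width is 873 mm.

Two 2094 mm tall posts with a header on top — a door frame. The left jamb is 64 mm wide at x = 0; the right jamb starts at x = 937. The clear opening is 937 − 64 = 873 mm.


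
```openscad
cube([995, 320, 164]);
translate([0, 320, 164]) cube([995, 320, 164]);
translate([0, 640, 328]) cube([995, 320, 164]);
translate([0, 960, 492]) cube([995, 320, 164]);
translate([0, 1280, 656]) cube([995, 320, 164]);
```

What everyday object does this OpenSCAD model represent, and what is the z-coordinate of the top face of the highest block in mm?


A staircase. The total rise is 820 mm.

5 identical blocks, each offset up and back from the previous — a staircase. Each step is 164 mm tall and there are 5 of them, so the total rise is 5 × 164 = 820 mm.


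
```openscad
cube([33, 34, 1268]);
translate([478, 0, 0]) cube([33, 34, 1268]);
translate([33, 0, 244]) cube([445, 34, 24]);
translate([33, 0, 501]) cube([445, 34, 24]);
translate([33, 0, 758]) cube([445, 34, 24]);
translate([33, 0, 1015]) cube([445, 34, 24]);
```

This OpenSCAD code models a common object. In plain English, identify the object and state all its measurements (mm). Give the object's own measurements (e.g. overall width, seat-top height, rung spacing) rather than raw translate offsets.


A straight ladder. Two 33×34 mm vertical rails, 1268 mm tall, stand 511 mm apart (outside-to-outside) with their front faces coplanar on the −y side. 4 rungs, each 34 mm deep and 24 mm tall, span between the inner faces of the rails, front faces flush with the rails. The lowest rung's underside is at z = 244 mm and rungs are spaced 257 mm apart (underside to underside).


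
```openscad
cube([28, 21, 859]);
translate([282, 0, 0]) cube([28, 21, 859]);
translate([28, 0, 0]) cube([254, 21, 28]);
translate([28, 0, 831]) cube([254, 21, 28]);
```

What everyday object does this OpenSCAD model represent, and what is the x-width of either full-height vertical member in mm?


A picture frame. The border width is 28 mm.

Four thin pieces enclosing a rectangular opening — a picture frame. The two full-height stiles are 859 mm tall; the top rail sits at z = 831 and is 28 mm tall, so the border above the opening is 859 − 831 = 28 mm, matching the stile x-width.


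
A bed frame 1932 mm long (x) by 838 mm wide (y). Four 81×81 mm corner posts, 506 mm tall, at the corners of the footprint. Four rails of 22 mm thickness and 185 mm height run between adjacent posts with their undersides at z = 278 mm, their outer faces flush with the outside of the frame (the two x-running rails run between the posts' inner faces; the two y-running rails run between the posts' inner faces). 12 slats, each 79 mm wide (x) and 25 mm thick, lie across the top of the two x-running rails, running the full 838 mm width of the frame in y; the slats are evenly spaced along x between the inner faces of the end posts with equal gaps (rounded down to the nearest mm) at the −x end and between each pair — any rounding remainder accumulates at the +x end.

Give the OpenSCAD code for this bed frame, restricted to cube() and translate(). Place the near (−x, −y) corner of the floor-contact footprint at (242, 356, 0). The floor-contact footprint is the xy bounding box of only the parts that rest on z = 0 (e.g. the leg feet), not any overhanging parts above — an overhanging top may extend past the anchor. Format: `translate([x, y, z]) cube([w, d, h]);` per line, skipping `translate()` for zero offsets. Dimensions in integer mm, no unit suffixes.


translate([242, 356, 0]) cube([81, 81, 506]);
translate([242, 1113, 0]) cube([81, 81, 506]);
translate([2093, 356, 0]) cube([81, 81, 506]);
translate([2093, 1113, 0]) cube([81, 81, 506]);
translate([323, 356, 278]) cube([1770, 22, 185]);
translate([323, 1172, 278]) cube([1770, 22, 185]);
translate([242, 437, 278]) cube([22, 676, 185]);
translate([2152, 437, 278]) cube([22, 676, 185]);
translate([386, 356, 463]) cube([79, 838, 25]);
translate([528, 356, 463]) cube([79, 838, 25]);
translate([670, 356, 463]) cube([79, 838, 25]);
translate([812, 356, 463]) cube([79, 838, 25]);
translate([954, 356, 463]) cube([79, 838, 25]);
translate([1096, 356, 463]) cube([79, 838, 25]);
translate([1238, 356, 463]) cube([79, 838, 25]);
translate([1380, 356, 463]) cube([79, 838, 25]);
translate([1522, 356, 463]) cube([79, 838, 25]);
translate([1664, 356, 463]) cube([79, 838, 25]);
translate([1806, 356, 463]) cube([79, 838, 25]);
translate([1948, 356, 463]) cube([79, 838, 25]);
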